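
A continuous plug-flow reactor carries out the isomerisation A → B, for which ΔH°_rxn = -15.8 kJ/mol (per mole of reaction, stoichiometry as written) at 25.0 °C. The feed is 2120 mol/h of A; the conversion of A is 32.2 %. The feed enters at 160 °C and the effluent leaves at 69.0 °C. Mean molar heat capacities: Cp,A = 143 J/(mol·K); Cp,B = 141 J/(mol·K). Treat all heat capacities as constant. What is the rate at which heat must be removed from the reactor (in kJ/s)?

Q_out = 10.7 kJ/s

Extent of reaction ξ = 0.322 × 2120 = 682.64 mol/h
Reaction term: ξ·ΔH°_rxn = 682.64 × -15.8 = -10786 kJ/h
Sensible, feed 160→25 °C: -40927 kJ/h
Outlet flows (mol/h): A 1437.4, B 682.64
Sensible, products 25→69.0 °C: 13279 kJ/h
Q = ΔH = -38433 kJ/h = -10.676 kW
Heat removed = 10.676 kJ/s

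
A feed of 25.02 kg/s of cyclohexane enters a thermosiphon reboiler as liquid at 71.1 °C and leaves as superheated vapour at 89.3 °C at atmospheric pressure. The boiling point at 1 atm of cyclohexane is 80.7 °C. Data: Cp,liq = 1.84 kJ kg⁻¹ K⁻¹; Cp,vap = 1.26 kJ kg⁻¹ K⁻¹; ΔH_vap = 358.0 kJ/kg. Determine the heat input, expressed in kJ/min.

liquid 71.1→80.7 °C: 17.664 kJ/kg
vaporisation at 80.7 °C: 358 kJ/kg
vapour 80.7→89.3 °C: 10.836 kJ/kg
Δh = 17.664 + 358 + 10.836 = 386.5 kJ/kg
Q = ṁ·Δh = 25.02 kg/s × 386.5 kJ/kg = 9670.2 kJ/s
|Q| = 9670.2 kW = 580210 kJ/min

Q = 580000 kJ/min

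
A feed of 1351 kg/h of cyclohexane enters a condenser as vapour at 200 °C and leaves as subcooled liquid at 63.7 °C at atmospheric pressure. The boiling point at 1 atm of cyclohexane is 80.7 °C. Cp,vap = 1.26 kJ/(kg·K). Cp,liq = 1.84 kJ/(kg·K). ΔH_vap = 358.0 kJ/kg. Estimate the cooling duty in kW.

vapour 200→80.7 °C: -150.32 kJ/kg
condensation at 80.7 °C: -358 kJ/kg
liquid 80.7→63.7 °C: -31.28 kJ/kg
Δh = -150.32 + -358 + -31.28 = -539.6 kJ/kg
Q = ṁ·Δh = 1351 kg/h × -539.6 kJ/kg = -729000 kJ/h
|Q| = 202.5 kW

Q_c = 202 kW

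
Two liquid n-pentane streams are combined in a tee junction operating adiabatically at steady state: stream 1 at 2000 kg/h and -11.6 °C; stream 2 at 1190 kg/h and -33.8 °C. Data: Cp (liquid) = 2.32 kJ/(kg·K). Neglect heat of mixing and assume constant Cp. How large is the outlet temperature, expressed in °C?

No heat crosses the boundary, so H_out = H_in.
T_out = Σ ṁᵢCp,ᵢTᵢ / Σ ṁᵢCp,ᵢ
      = -147140 / 7400.8 = -19.882 °C

T_out = -19.9 °C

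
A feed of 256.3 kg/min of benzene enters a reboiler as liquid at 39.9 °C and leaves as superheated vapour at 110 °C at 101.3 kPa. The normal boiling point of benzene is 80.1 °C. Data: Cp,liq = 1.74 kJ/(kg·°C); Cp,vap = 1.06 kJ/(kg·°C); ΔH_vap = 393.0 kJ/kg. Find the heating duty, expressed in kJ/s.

liquid 39.9→80.1 °C: 69.948 kJ/kg
vaporisation at 80.1 °C: 393 kJ/kg
vapour 80.1→110 °C: 31.694 kJ/kg
Δh = 69.948 + 393 + 31.694 = 494.64 kJ/kg
Q = ṁ·Δh = 256.3 kg/min × 494.64 kJ/kg = 126780 kJ/min
|Q| = 2112.9 kW

Q = 2110 kJ/s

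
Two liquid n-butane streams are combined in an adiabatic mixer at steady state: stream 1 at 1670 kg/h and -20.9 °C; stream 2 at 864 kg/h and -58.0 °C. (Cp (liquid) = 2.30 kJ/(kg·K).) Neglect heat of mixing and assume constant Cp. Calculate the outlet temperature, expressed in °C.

T_out = -33.5 °C

No heat crosses the boundary, so H_out = H_in.
Σ ṁᵢCp,ᵢTᵢ = 1670×2.30×-20.9 + 864×2.30×-58.0 = -195530
Σ ṁᵢCp,ᵢ = 1670×2.30 + 864×2.30 = 5828.2
T_out = -195530 / 5828.2 = -33.55 °C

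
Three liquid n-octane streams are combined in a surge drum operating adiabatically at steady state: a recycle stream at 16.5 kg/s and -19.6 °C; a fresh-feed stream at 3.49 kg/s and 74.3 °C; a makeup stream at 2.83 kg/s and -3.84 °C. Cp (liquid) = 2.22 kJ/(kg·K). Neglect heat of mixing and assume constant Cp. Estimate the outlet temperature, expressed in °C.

No heat crosses the boundary, so H_out = H_in.
Σ ṁᵢCp,ᵢTᵢ = 16.5×2.22×-19.6 + 3.49×2.22×74.3 + 2.83×2.22×-3.84 = -166.41
Σ ṁᵢCp,ᵢ = 16.5×2.22 + 3.49×2.22 + 2.83×2.22 = 50.66
T_out = -166.41 / 50.66 = -3.2848 °C

T_out = -3.28 °C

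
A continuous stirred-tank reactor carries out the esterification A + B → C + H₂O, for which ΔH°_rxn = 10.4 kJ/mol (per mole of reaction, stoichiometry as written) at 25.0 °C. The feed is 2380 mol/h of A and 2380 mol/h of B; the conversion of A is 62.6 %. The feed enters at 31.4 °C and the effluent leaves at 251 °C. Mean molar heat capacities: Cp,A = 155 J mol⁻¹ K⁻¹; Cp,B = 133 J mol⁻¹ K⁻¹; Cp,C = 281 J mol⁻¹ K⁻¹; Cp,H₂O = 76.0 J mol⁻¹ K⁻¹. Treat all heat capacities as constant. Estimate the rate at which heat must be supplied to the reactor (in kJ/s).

Q_in = 52.6 kJ/s

Extent of reaction ξ = 0.626 × 2380 = 1489.9 mol/h
Reaction term: ξ·ΔH°_rxn = 1489.9 × 10.4 = 15495 kJ/h
Sensible, feed 31.4→25 °C: -4386.8 kJ/h
Outlet flows (mol/h): A 890.12, B 890.12, C 1489.9, H₂O 1489.9
Sensible, products 25→251 °C: 178140 kJ/h
Q = ΔH = 189250 kJ/h = 52.57 kW
Heat supplied = 52.57 kJ/s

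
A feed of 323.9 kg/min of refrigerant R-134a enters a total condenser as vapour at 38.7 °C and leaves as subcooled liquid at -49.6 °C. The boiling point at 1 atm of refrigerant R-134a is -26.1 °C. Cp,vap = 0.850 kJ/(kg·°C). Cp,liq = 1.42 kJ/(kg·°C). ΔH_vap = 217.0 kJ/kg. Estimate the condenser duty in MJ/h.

vapour 38.7→-26.1 °C: -55.08 kJ/kg
condensation at -26.1 °C: -217 kJ/kg
liquid -26.1→-49.6 °C: -33.37 kJ/kg
Δh = -55.08 + -217 + -33.37 = -305.45 kJ/kg
Q = ṁ·Δh = 323.9 kg/min × -305.45 kJ/kg = -98935 kJ/min
|Q| = 1648.9 kW = 5936.1 MJ/h

Q_c = 5940 MJ/h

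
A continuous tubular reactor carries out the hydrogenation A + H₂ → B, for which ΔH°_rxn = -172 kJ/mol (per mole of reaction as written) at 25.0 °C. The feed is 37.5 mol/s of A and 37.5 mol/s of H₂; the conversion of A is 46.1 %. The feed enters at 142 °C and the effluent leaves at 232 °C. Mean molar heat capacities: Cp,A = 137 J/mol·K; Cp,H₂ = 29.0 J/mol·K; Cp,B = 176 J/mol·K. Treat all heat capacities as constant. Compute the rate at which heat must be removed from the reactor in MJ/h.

Extent of reaction ξ = 0.461 × 37.5 = 17.288 mol/s
Reaction term: ξ·ΔH°_rxn = 17.288 × -172 = -2973.5 kJ/s
Sensible, feed 142→25 °C: -728.33 kJ/s
Outlet flows (mol/s): A 20.212, H₂ 20.212, B 17.288
Sensible, products 25→232 °C: 1324.4 kJ/s
Q = ΔH = -2377.4 kJ/s = -2377.4 kW
Heat removed = 8558.7 MJ/h

Q_out = 8560 MJ/h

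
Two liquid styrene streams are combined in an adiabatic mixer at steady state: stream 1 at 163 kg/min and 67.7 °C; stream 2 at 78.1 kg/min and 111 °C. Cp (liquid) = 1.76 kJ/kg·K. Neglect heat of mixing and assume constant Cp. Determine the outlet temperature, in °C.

T_out = 81.7 °C

Energy balance with Q = 0: Σ ṁᵢCp,ᵢ(T_out − Tᵢ) = 0
Σ ṁᵢCp,ᵢTᵢ = 163×1.76×67.7 + 78.1×1.76×111 = 34679
Σ ṁᵢCp,ᵢ = 163×1.76 + 78.1×1.76 = 424.34
T_out = 34679 / 424.34 = 81.726 °C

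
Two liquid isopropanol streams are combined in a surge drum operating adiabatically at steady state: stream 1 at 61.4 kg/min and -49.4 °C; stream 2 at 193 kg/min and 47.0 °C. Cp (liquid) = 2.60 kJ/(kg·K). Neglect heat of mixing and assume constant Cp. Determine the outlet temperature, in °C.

T_out = 23.7 °C

Adiabatic, steady state ⇒ Σ ṁᵢCp,ᵢ(T_out − Tᵢ) = 0
T_out = Σ ṁᵢCp,ᵢTᵢ / Σ ṁᵢCp,ᵢ
      = 15698 / 661.44 = 23.734 °C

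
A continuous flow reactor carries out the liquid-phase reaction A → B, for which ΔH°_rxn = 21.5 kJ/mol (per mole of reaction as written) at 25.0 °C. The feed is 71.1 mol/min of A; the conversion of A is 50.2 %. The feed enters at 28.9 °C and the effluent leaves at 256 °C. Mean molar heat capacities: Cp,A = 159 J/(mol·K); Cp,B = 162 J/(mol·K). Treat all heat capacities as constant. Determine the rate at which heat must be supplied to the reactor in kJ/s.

Extent of reaction ξ = 0.502 × 71.1 = 35.692 mol/min
Reaction term: ξ·ΔH°_rxn = 35.692 × 21.5 = 767.38 kJ/min
Sensible, feed 28.9→25 °C: -44.089 kJ/min
Outlet flows (mol/min): A 35.408, B 35.692
Sensible, products 25→256 °C: 2636.2 kJ/min
Q = ΔH = 3359.5 kJ/min = 55.991 kW
Heat supplied = 55.991 kJ/s

Q_in = 56.0 kJ/s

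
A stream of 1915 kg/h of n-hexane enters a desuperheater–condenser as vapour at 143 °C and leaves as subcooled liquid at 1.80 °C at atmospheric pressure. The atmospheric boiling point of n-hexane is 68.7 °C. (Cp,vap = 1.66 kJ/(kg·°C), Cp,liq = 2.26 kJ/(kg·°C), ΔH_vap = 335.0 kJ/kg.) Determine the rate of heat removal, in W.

vapour 143→68.7 °C: -123.34 kJ/kg
condensation at 68.7 °C: -335 kJ/kg
liquid 68.7→1.80 °C: -151.19 kJ/kg
Δh = -123.34 + -335 + -151.19 = -609.53 kJ/kg
Q = ṁ·Δh = 1915 kg/h × -609.53 kJ/kg = -1.1673e+06 kJ/h
|Q| = 324.24 kW = 324240 W

Q_c = 324000 W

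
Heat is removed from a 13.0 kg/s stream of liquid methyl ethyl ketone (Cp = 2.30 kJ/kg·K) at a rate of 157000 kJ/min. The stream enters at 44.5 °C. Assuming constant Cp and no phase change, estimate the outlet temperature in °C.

T_out = -43.0 °C

Q = 157000 kJ/min = 2616.7 kJ/s
ΔT = Q/(ṁ·Cp) = 2616.7/(13.0×2.30) = 87.514 K
T_out = 44.5 − 87.514 = -43.014 °C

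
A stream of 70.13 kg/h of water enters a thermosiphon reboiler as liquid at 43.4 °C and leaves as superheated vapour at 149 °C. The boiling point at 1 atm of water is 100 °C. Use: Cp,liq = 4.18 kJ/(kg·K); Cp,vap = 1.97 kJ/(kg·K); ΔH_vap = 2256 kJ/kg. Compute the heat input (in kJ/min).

Q = 3030 kJ/min

liquid 43.4→100 °C: 236.59 kJ/kg
vaporisation at 100 °C: 2256 kJ/kg
vapour 100→149 °C: 96.53 kJ/kg
Δh = 236.59 + 2256 + 96.53 = 2589.1 kJ/kg
Q = ṁ·Δh = 70.13 kg/h × 2589.1 kJ/kg = 181570 kJ/h
|Q| = 50.437 kW = 3026.2 kJ/min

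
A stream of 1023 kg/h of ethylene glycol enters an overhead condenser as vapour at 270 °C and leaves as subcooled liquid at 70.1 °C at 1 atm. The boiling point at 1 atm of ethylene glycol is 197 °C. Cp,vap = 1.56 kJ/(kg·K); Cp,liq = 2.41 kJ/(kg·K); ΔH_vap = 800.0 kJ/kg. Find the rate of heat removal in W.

Q_c = 347000 W

vapour 270→197 °C: -113.88 kJ/kg
condensation at 197 °C: -800 kJ/kg
liquid 197→70.1 °C: -305.83 kJ/kg
Δh = -113.88 + -800 + -305.83 = -1219.7 kJ/kg
Q = ṁ·Δh = 1023 kg/h × -1219.7 kJ/kg = -1.2478e+06 kJ/h
|Q| = 346.6 kW = 346600 W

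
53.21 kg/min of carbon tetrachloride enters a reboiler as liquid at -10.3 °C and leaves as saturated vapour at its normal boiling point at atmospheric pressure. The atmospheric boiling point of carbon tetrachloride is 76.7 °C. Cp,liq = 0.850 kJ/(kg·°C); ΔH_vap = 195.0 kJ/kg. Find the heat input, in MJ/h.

liquid -10.3→76.7 °C: 73.95 kJ/kg
vaporisation at 76.7 °C: 195 kJ/kg
Δh = 73.95 + 195 = 268.95 kJ/kg
Q = ṁ·Δh = 53.21 kg/min × 268.95 kJ/kg = 14311 kJ/min
|Q| = 238.51 kW = 858.65 MJ/h

Q = 859 MJ/h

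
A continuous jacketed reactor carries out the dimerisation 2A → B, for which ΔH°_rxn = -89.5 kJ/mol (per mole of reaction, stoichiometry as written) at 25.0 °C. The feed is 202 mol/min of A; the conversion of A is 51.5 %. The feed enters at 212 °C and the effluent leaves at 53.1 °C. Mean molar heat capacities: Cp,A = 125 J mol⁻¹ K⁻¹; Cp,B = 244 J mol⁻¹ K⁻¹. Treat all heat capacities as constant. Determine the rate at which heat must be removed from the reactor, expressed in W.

Q_out = 145000 W

Extent of reaction ξ = 0.515 × 202 / 2 = 52.015 mol/min
Reaction term: ξ·ΔH°_rxn = 52.015 × -89.5 = -4655.3 kJ/min
Sensible, feed 212→25 °C: -4721.8 kJ/min
Outlet flows (mol/min): A 97.97, B 52.015
Sensible, products 25→53.1 °C: 700.76 kJ/min
Q = ΔH = -8676.3 kJ/min = -144.61 kW
Heat removed = 144610 W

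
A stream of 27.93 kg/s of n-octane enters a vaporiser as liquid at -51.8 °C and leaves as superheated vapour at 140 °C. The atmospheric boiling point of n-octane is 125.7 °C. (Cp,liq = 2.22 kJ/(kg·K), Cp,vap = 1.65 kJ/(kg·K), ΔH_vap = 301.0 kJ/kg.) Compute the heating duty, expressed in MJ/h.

Q = 72300 MJ/h

liquid -51.8→125.7 °C: 394.05 kJ/kg
vaporisation at 125.7 °C: 301 kJ/kg
vapour 125.7→140 °C: 23.595 kJ/kg
Δh = 394.05 + 301 + 23.595 = 718.64 kJ/kg
Q = ṁ·Δh = 27.93 kg/s × 718.64 kJ/kg = 20072 kJ/s
|Q| = 20072 kW = 72258 MJ/h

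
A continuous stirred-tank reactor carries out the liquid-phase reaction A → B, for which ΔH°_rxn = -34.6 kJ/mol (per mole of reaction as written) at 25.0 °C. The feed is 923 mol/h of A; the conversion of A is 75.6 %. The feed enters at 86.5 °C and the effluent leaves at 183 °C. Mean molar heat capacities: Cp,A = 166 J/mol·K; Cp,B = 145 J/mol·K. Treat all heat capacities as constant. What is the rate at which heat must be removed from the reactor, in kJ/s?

Q_out = 3.24 kJ/s

Extent of reaction ξ = 0.756 × 923 = 697.79 mol/h
Reaction term: ξ·ΔH°_rxn = 697.79 × -34.6 = -24143 kJ/h
Sensible, feed 86.5→25 °C: -9422.9 kJ/h
Outlet flows (mol/h): A 225.21, B 697.79
Sensible, products 25→183 °C: 21893 kJ/h
Q = ΔH = -11673 kJ/h = -3.2426 kW
Heat removed = 3.2426 kJ/s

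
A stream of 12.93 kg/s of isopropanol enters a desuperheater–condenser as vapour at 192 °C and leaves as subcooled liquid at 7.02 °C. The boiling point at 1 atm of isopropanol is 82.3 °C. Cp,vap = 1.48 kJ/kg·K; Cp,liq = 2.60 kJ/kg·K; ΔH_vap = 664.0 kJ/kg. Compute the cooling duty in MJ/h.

Q_c = 47600 MJ/h

vapour 192→82.3 °C: -162.36 kJ/kg
condensation at 82.3 °C: -664 kJ/kg
liquid 82.3→7.02 °C: -195.73 kJ/kg
Δh = -162.36 + -664 + -195.73 = -1022.1 kJ/kg
Q = ṁ·Δh = 12.93 kg/s × -1022.1 kJ/kg = -13216 kJ/s
|Q| = 13216 kW = 47576 MJ/h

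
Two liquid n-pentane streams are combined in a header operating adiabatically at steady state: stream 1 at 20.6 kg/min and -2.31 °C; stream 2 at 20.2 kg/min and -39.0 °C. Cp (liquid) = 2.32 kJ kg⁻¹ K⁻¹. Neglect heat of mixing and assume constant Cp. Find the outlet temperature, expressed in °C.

T_out = -20.5 °C

Energy balance with Q = 0: Σ ṁᵢCp,ᵢ(T_out − Tᵢ) = 0
Σ ṁᵢCp,ᵢTᵢ = 20.6×2.32×-2.31 + 20.2×2.32×-39.0 = -1938.1
Σ ṁᵢCp,ᵢ = 20.6×2.32 + 20.2×2.32 = 94.656
T_out = -1938.1 / 94.656 = -20.475 °C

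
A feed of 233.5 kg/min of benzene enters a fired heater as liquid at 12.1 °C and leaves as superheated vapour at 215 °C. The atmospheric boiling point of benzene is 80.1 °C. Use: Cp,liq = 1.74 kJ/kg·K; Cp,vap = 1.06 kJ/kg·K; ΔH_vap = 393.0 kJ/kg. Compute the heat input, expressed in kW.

Q = 2550 kW

liquid 12.1→80.1 °C: 118.32 kJ/kg
vaporisation at 80.1 °C: 393 kJ/kg
vapour 80.1→215 °C: 142.99 kJ/kg
Δh = 118.32 + 393 + 142.99 = 654.31 kJ/kg
Q = ṁ·Δh = 233.5 kg/min × 654.31 kJ/kg = 152780 kJ/min
|Q| = 2546.4 kW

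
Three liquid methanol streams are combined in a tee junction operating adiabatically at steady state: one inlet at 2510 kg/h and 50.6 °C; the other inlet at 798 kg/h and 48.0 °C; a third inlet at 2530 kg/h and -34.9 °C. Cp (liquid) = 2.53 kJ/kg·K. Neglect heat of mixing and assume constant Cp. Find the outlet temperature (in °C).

No heat crosses the boundary, so H_out = H_in.
Σ ṁᵢCp,ᵢTᵢ = 2510×2.53×50.6 + 798×2.53×48.0 + 2530×2.53×-34.9 = 194840
Σ ṁᵢCp,ᵢ = 2510×2.53 + 798×2.53 + 2530×2.53 = 14770
T_out = 194840 / 14770 = 13.192 °C

T_out = 13.2 °C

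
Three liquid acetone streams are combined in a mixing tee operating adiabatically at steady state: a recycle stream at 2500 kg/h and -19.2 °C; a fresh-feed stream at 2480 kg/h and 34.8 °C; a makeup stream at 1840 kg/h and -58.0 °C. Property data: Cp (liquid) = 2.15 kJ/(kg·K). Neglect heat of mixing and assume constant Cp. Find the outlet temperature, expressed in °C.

No heat crosses the boundary, so H_out = H_in.
Σ ṁᵢCp,ᵢTᵢ = 2500×2.15×-19.2 + 2480×2.15×34.8 + 1840×2.15×-58.0 = -147090
Σ ṁᵢCp,ᵢ = 2500×2.15 + 2480×2.15 + 1840×2.15 = 14663
T_out = -147090 / 14663 = -10.032 °C

T_out = -10.0 °C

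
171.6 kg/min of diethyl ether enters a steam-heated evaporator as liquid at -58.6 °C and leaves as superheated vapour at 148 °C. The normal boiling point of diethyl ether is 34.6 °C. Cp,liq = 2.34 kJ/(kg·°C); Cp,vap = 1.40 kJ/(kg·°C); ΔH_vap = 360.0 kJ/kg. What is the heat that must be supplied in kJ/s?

liquid -58.6→34.6 °C: 218.09 kJ/kg
vaporisation at 34.6 °C: 360 kJ/kg
vapour 34.6→148 °C: 158.76 kJ/kg
Δh = 218.09 + 360 + 158.76 = 736.85 kJ/kg
Q = ṁ·Δh = 171.6 kg/min × 736.85 kJ/kg = 126440 kJ/min
|Q| = 2107.4 kW

Q = 2110 kJ/s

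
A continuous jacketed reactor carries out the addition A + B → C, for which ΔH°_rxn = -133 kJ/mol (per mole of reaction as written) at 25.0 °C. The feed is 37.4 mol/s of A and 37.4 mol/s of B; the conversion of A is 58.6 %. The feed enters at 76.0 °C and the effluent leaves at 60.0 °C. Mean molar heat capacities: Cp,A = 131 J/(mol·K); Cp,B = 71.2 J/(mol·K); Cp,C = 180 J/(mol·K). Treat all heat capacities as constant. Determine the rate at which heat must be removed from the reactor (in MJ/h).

Q_out = 11000 MJ/h

Extent of reaction ξ = 0.586 × 37.4 = 21.916 mol/s
Reaction term: ξ·ΔH°_rxn = 21.916 × -133 = -2914.9 kJ/s
Sensible, feed 76.0→25 °C: -385.68 kJ/s
Outlet flows (mol/s): A 15.484, B 15.484, C 21.916
Sensible, products 25→60.0 °C: 247.65 kJ/s
Q = ΔH = -3052.9 kJ/s = -3052.9 kW
Heat removed = 10990 MJ/h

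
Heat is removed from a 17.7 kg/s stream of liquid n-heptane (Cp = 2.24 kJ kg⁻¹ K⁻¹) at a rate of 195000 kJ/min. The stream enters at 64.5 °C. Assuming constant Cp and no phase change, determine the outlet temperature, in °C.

Q = 195000 kJ/min = 3250 kJ/s
ΔT = Q/(ṁ·Cp) = 3250/(17.7×2.24) = 81.971 K
T_out = 64.5 − 81.971 = -17.471 °C

T_out = -17.5 °C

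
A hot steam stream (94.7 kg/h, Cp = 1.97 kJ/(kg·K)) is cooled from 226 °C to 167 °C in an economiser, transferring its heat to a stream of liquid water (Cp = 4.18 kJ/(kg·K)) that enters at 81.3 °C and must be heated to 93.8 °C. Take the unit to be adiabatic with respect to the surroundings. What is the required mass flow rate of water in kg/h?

ṁ_c = 211 kg/h

Heat released by hot stream: Q = 94.7 × 1.97 × (226 − 167) = 11007 kJ/h
Energy balance on cold side (adiabatic exchanger): Q = ṁ_c·Cp_c·(T_c,out − T_c,in)
ṁ_c = 11007 / [4.18 × (93.8 − 81.3)] = 210.66 kg/h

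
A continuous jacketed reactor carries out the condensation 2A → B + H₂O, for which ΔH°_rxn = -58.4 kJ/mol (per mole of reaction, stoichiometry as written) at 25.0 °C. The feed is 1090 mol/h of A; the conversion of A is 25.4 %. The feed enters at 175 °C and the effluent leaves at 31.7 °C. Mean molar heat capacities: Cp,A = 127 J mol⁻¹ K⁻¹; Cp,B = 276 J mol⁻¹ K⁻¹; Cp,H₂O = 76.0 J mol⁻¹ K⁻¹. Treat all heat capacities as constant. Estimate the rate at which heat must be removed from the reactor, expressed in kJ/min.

Extent of reaction ξ = 0.254 × 1090 / 2 = 138.43 mol/h
Reaction term: ξ·ΔH°_rxn = 138.43 × -58.4 = -8084.3 kJ/h
Sensible, feed 175→25 °C: -20764 kJ/h
Outlet flows (mol/h): A 813.14, B 138.43, H₂O 138.43
Sensible, products 25→31.7 °C: 1018.4 kJ/h
Q = ΔH = -27830 kJ/h = -7.7307 kW
Heat removed = 463.84 kJ/min

Q_out = 464 kJ/min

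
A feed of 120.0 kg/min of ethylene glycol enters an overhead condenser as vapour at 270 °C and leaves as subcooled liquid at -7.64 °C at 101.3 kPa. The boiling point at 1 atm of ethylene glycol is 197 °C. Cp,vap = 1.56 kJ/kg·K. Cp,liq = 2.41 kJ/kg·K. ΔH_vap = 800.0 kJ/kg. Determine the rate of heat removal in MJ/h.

Q_c = 10100 MJ/h

vapour 270→197 °C: -113.88 kJ/kg
condensation at 197 °C: -800 kJ/kg
liquid 197→-7.64 °C: -493.18 kJ/kg
Δh = -113.88 + -800 + -493.18 = -1407.1 kJ/kg
Q = ṁ·Δh = 120.0 kg/min × -1407.1 kJ/kg = -168850 kJ/min
|Q| = 2814.1 kW = 10131 MJ/h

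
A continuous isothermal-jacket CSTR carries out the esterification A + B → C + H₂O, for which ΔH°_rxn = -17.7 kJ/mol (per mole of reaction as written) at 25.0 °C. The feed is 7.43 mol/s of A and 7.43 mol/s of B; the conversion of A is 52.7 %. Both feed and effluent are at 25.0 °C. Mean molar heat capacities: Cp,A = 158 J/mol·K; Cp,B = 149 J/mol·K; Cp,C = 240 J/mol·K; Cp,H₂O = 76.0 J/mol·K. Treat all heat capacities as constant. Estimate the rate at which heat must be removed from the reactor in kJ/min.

Extent of reaction ξ = 0.527 × 7.43 = 3.9156 mol/s
Reaction term: ξ·ΔH°_rxn = 3.9156 × -17.7 = -69.306 kJ/s
Q = ΔH = -69.306 kJ/s = -69.306 kW
Heat removed = 4158.4 kJ/min

Q_out = 4160 kJ/min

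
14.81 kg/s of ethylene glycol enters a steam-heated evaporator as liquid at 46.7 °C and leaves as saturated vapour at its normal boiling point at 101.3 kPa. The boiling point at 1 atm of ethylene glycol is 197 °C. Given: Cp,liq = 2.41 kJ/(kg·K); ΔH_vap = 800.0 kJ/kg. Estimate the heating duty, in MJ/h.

liquid 46.7→197 °C: 362.22 kJ/kg
vaporisation at 197 °C: 800 kJ/kg
Δh = 362.22 + 800 = 1162.2 kJ/kg
Q = ṁ·Δh = 14.81 kg/s × 1162.2 kJ/kg = 17213 kJ/s
|Q| = 17213 kW = 61965 MJ/h

Q = 62000 MJ/h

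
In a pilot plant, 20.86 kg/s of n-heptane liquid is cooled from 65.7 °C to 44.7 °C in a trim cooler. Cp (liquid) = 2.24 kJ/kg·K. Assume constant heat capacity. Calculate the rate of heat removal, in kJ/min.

Q_c = 58900 kJ/min

Q = ṁ·Cp·ΔT = 20.86 × 2.24 × (44.7 − 65.7) = -981.25 kJ/s
Cooling duty = 58875 kJ/min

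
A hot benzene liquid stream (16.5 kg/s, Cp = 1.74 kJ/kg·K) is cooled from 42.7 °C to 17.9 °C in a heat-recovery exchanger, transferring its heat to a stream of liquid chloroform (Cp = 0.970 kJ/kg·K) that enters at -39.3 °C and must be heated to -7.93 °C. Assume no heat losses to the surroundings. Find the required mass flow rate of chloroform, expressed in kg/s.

ṁ_c = 23.4 kg/s

Heat released by hot stream: Q = 16.5 × 1.74 × (42.7 − 17.9) = 712.01 kJ/s
Energy balance on cold side (adiabatic exchanger): Q = ṁ_c·Cp_c·(T_c,out − T_c,in)
ṁ_c = 712.01 / [0.970 × (-7.93 − -39.3)] = 23.399 kg/s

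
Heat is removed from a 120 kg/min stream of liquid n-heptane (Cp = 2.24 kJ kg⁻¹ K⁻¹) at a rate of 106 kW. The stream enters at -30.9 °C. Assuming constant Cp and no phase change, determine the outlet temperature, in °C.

T_out = -54.6 °C

Q = 106 kW = 6360 kJ/min
ΔT = Q/(ṁ·Cp) = 6360/(120×2.24) = 23.661 K
T_out = -30.9 − 23.661 = -54.561 °C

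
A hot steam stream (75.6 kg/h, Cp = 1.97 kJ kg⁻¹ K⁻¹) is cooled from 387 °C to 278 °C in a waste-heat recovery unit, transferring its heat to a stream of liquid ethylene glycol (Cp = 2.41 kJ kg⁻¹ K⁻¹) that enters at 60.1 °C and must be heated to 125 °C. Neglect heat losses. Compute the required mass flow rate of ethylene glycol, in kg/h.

ṁ_c = 104 kg/h

Heat released by hot stream: Q = 75.6 × 1.97 × (387 − 278) = 16234 kJ/h
Energy balance on cold side (adiabatic exchanger): Q = ṁ_c·Cp_c·(T_c,out − T_c,in)
ṁ_c = 16234 / [2.41 × (125 − 60.1)] = 103.79 kg/h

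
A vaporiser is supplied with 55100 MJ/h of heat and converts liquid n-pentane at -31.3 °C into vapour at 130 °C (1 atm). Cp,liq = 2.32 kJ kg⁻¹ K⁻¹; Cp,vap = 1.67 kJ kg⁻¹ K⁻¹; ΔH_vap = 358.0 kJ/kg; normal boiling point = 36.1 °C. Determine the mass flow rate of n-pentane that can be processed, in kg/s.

ṁ = 22.8 kg/s

Δh = 2.32×(36.1−-31.3) + 358.0 + 1.67×(130−36.1) = 671.18 kJ/kg
Q = 55100 MJ/h = 15306 kJ/s = 15306 kJ/s
ṁ = Q/Δh = 15306 / 671.18 = 22.804 kg/s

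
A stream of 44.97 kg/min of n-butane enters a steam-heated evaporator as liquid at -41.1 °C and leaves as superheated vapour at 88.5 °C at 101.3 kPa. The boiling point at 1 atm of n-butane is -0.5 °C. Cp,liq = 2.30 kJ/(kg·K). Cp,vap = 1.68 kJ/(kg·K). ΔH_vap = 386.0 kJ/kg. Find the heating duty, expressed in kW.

liquid -41.1→-0.5 °C: 93.38 kJ/kg
vaporisation at -0.5 °C: 386 kJ/kg
vapour -0.5→88.5 °C: 149.52 kJ/kg
Δh = 93.38 + 386 + 149.52 = 628.9 kJ/kg
Q = ṁ·Δh = 44.97 kg/min × 628.9 kJ/kg = 28282 kJ/min
|Q| = 471.36 kW

Q = 471 kW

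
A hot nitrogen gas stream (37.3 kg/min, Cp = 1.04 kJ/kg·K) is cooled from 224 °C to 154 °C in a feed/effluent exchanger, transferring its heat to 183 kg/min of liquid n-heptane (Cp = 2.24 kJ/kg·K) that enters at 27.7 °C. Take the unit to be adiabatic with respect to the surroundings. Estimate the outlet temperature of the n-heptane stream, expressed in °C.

T_c,out = 34.3 °C

Heat released by hot stream: Q = 37.3 × 1.04 × (224 − 154) = 2715.4 kJ/min
Energy balance on cold side (adiabatic exchanger): Q = ṁ_c·Cp_c·(T_c,out − T_c,in)
T_c,out = 27.7 + 2715.4/(183 × 2.24) = 34.324 °C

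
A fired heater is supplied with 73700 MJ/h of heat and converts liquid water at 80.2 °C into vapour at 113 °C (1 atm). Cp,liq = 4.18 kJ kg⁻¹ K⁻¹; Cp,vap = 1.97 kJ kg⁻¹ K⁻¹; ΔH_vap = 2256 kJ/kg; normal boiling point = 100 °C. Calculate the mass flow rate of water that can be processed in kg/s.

ṁ = 8.66 kg/s

Δh = 4.18×(100−80.2) + 2256 + 1.97×(113−100) = 2364.4 kJ/kg
Q = 73700 MJ/h = 20472 kJ/s = 20472 kJ/s
ṁ = Q/Δh = 20472 / 2364.4 = 8.6586 kg/s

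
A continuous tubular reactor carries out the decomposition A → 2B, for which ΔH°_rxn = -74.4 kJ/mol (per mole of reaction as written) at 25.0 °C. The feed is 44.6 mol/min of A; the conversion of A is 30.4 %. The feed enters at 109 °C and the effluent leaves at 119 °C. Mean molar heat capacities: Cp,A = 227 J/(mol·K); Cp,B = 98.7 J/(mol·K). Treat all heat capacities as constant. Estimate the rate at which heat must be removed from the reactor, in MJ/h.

Q_out = 56.7 MJ/h

Extent of reaction ξ = 0.304 × 44.6 = 13.558 mol/min
Reaction term: ξ·ΔH°_rxn = 13.558 × -74.4 = -1008.7 kJ/min
Sensible, feed 109→25 °C: -850.43 kJ/min
Outlet flows (mol/min): A 31.042, B 27.117
Sensible, products 25→119 °C: 913.95 kJ/min
Q = ΔH = -945.23 kJ/min = -15.754 kW
Heat removed = 56.714 MJ/h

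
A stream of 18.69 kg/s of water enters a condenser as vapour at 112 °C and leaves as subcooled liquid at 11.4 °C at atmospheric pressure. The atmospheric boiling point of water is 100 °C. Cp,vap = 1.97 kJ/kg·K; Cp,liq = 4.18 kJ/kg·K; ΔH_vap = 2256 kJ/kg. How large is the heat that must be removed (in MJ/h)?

Q_c = 178000 MJ/h

vapour 112→100 °C: -23.64 kJ/kg
condensation at 100 °C: -2256 kJ/kg
liquid 100→11.4 °C: -370.35 kJ/kg
Δh = -23.64 + -2256 + -370.35 = -2650 kJ/kg
Q = ṁ·Δh = 18.69 kg/s × -2650 kJ/kg = -49528 kJ/s
|Q| = 49528 kW = 178300 MJ/h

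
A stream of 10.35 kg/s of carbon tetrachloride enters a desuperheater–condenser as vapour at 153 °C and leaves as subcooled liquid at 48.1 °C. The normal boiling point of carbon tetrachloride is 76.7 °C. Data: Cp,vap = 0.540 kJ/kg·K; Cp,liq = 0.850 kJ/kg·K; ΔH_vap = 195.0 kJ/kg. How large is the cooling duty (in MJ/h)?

vapour 153→76.7 °C: -41.202 kJ/kg
condensation at 76.7 °C: -195 kJ/kg
liquid 76.7→48.1 °C: -24.31 kJ/kg
Δh = -41.202 + -195 + -24.31 = -260.51 kJ/kg
Q = ṁ·Δh = 10.35 kg/s × -260.51 kJ/kg = -2696.3 kJ/s
|Q| = 2696.3 kW = 9706.7 MJ/h

Q_c = 9710 MJ/h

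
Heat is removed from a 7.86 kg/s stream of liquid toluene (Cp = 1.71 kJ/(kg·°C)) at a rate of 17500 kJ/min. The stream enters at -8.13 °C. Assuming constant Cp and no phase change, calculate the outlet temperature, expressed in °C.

Q = 17500 kJ/min = 291.67 kJ/s
ΔT = Q/(ṁ·Cp) = 291.67/(7.86×1.71) = 21.7 K
T_out = -8.13 − 21.7 = -29.83 °C

T_out = -29.8 °C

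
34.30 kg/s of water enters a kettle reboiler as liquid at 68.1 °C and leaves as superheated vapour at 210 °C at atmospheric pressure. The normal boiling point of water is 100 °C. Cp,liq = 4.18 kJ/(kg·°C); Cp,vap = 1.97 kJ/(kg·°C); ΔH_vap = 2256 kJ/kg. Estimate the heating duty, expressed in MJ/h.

liquid 68.1→100 °C: 133.34 kJ/kg
vaporisation at 100 °C: 2256 kJ/kg
vapour 100→210 °C: 216.7 kJ/kg
Δh = 133.34 + 2256 + 216.7 = 2606 kJ/kg
Q = ṁ·Δh = 34.30 kg/s × 2606 kJ/kg = 89387 kJ/s
|Q| = 89387 kW = 321790 MJ/h

Q = 322000 MJ/h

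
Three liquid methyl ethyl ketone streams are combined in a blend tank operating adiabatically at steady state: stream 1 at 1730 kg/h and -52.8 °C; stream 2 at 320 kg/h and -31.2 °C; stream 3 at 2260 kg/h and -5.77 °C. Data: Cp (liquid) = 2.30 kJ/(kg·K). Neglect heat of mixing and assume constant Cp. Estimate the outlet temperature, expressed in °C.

T_out = -26.5 °C

No heat crosses the boundary, so H_out = H_in.
Σ ṁᵢCp,ᵢTᵢ = 1730×2.30×-52.8 + 320×2.30×-31.2 + 2260×2.30×-5.77 = -263050
Σ ṁᵢCp,ᵢ = 1730×2.30 + 320×2.30 + 2260×2.30 = 9913
T_out = -263050 / 9913 = -26.536 °C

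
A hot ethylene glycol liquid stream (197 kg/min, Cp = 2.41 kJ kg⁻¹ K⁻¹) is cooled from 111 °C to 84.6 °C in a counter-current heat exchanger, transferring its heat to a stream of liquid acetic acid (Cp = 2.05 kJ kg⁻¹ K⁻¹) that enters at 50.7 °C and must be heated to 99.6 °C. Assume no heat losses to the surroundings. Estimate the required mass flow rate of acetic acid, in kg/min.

ṁ_c = 125 kg/min

Heat released by hot stream: Q = 197 × 2.41 × (111 − 84.6) = 12534 kJ/min
Energy balance on cold side (adiabatic exchanger): Q = ṁ_c·Cp_c·(T_c,out − T_c,in)
ṁ_c = 12534 / [2.05 × (99.6 − 50.7)] = 125.03 kg/min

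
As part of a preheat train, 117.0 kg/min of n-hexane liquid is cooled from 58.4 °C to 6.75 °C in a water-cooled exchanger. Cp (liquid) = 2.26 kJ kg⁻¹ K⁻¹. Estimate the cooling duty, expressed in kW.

Q = ṁ·Cp·ΔT = 117.0 × 2.26 × (6.75 − 58.4) = -13657 kJ/min
Converting: 13657 / 60 s = 227.62 kW

Q_c = 228 kW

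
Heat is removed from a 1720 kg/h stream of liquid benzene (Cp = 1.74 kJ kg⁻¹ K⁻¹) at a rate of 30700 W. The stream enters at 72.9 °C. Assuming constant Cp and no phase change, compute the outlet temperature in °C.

Q = 30700 W = 110520 kJ/h
ΔT = Q/(ṁ·Cp) = 110520/(1720×1.74) = 36.929 K
T_out = 72.9 − 36.929 = 35.971 °C

T_out = 36.0 °C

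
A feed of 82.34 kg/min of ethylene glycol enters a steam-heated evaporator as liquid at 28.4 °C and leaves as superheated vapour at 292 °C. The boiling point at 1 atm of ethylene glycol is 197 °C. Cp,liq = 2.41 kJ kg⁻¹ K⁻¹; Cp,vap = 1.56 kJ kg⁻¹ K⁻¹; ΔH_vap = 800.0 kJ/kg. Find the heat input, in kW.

liquid 28.4→197 °C: 406.33 kJ/kg
vaporisation at 197 °C: 800 kJ/kg
vapour 197→292 °C: 148.2 kJ/kg
Δh = 406.33 + 800 + 148.2 = 1354.5 kJ/kg
Q = ṁ·Δh = 82.34 kg/min × 1354.5 kJ/kg = 111530 kJ/min
|Q| = 1858.9 kW

Q = 1860 kW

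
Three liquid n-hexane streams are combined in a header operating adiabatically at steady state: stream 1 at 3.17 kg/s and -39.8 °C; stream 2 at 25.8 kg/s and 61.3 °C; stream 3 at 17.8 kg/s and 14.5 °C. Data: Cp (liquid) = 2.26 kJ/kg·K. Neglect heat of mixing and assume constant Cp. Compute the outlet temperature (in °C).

Adiabatic, steady state ⇒ Σ ṁᵢCp,ᵢ(T_out − Tᵢ) = 0
T_out = Σ ṁᵢCp,ᵢTᵢ / Σ ṁᵢCp,ᵢ
      = 3872.5 / 105.7 = 36.636 °C

T_out = 36.6 °C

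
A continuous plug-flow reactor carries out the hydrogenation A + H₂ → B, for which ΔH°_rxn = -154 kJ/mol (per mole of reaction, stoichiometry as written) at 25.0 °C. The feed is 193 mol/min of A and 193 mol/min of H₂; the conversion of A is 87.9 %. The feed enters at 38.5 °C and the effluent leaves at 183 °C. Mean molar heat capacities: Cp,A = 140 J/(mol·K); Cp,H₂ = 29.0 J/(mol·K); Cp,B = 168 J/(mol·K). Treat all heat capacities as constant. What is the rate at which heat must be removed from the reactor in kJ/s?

Q_out = 357 kJ/s

Extent of reaction ξ = 0.879 × 193 = 169.65 mol/min
Reaction term: ξ·ΔH°_rxn = 169.65 × -154 = -26126 kJ/min
Sensible, feed 38.5→25 °C: -440.33 kJ/min
Outlet flows (mol/min): A 23.353, H₂ 23.353, B 169.65
Sensible, products 25→183 °C: 5126.7 kJ/min
Q = ΔH = -21439 kJ/min = -357.32 kW
Heat removed = 357.32 kJ/s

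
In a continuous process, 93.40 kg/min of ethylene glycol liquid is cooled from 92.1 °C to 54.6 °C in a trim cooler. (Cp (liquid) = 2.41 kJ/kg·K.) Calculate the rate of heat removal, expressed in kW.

Q_c = 141 kW

Q = ṁ·Cp·ΔT = 93.40 × 2.41 × (54.6 − 92.1) = -8441 kJ/min
Converting: 8441 / 60 s = 140.68 kW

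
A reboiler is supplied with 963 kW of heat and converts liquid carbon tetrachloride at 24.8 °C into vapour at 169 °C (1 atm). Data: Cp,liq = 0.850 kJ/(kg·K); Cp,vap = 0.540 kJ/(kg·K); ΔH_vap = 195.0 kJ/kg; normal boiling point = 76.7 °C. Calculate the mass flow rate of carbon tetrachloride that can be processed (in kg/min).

Δh = 0.850×(76.7−24.8) + 195.0 + 0.540×(169−76.7) = 288.96 kJ/kg
Q = 963 kW = 963 kJ/s = 57780 kJ/min
ṁ = Q/Δh = 57780 / 288.96 = 199.96 kg/min

ṁ = 200 kg/min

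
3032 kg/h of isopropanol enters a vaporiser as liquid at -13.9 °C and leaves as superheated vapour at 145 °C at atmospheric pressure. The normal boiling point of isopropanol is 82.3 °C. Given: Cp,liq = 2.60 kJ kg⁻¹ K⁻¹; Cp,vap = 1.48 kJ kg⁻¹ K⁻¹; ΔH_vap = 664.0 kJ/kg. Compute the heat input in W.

Q = 848000 W

liquid -13.9→82.3 °C: 250.12 kJ/kg
vaporisation at 82.3 °C: 664 kJ/kg
vapour 82.3→145 °C: 92.796 kJ/kg
Δh = 250.12 + 664 + 92.796 = 1006.9 kJ/kg
Q = ṁ·Δh = 3032 kg/h × 1006.9 kJ/kg = 3.053e+06 kJ/h
|Q| = 848.05 kW = 848050 W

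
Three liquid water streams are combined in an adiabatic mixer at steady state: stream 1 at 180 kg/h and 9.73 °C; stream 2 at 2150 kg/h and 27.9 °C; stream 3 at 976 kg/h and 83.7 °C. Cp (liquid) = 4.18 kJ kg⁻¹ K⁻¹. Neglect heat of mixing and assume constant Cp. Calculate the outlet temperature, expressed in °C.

T_out = 43.4 °C

No heat crosses the boundary, so H_out = H_in.
Σ ṁᵢCp,ᵢTᵢ = 180×4.18×9.73 + 2150×4.18×27.9 + 976×4.18×83.7 = 599530
Σ ṁᵢCp,ᵢ = 180×4.18 + 2150×4.18 + 976×4.18 = 13819
T_out = 599530 / 13819 = 43.384 °C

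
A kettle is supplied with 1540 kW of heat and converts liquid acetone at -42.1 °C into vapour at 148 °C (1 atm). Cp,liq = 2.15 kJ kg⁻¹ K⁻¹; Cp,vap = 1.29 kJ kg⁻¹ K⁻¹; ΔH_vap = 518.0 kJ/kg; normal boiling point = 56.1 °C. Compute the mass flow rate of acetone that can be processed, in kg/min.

ṁ = 109 kg/min

Δh = 2.15×(56.1−-42.1) + 518.0 + 1.29×(148−56.1) = 847.68 kJ/kg
Q = 1540 kW = 1540 kJ/s = 92400 kJ/min
ṁ = Q/Δh = 92400 / 847.68 = 109 kg/min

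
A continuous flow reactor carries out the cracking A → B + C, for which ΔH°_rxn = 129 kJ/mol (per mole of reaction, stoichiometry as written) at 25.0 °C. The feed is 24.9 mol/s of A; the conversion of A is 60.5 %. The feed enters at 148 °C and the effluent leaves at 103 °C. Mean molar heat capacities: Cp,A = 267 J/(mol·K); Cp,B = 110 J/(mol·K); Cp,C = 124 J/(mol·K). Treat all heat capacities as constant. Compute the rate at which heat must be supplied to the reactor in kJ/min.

Extent of reaction ξ = 0.605 × 24.9 = 15.064 mol/s
Reaction term: ξ·ΔH°_rxn = 15.064 × 129 = 1943.3 kJ/s
Sensible, feed 148→25 °C: -817.74 kJ/s
Outlet flows (mol/s): A 9.8355, B 15.064, C 15.064
Sensible, products 25→103 °C: 479.79 kJ/s
Q = ΔH = 1605.4 kJ/s = 1605.4 kW
Heat supplied = 96322 kJ/min

Q_in = 96300 kJ/min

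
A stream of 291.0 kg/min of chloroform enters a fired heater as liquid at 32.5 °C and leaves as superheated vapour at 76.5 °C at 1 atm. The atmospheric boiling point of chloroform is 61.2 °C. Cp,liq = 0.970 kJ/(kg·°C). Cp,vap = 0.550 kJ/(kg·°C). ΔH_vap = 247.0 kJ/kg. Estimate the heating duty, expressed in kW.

liquid 32.5→61.2 °C: 27.839 kJ/kg
vaporisation at 61.2 °C: 247 kJ/kg
vapour 61.2→76.5 °C: 8.415 kJ/kg
Δh = 27.839 + 247 + 8.415 = 283.25 kJ/kg
Q = ṁ·Δh = 291.0 kg/min × 283.25 kJ/kg = 82427 kJ/min
|Q| = 1373.8 kW

Q = 1370 kW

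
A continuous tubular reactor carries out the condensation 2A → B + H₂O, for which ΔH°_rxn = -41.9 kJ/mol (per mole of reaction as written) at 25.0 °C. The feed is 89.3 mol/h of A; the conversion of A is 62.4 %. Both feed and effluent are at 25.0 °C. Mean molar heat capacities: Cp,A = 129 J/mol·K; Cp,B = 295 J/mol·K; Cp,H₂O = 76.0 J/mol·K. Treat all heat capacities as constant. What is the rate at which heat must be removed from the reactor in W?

Extent of reaction ξ = 0.624 × 89.3 / 2 = 27.862 mol/h
Reaction term: ξ·ΔH°_rxn = 27.862 × -41.9 = -1167.4 kJ/h
Q = ΔH = -1167.4 kJ/h = -0.32428 kW
Heat removed = 324.28 W

Q_out = 324 W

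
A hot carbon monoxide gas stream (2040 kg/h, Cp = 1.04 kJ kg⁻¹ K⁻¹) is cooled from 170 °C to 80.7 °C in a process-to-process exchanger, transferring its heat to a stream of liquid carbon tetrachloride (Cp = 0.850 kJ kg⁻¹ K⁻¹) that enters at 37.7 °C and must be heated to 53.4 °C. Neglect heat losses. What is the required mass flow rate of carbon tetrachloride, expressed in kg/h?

Heat released by hot stream: Q = 2040 × 1.04 × (170 − 80.7) = 189460 kJ/h
Energy balance on cold side (adiabatic exchanger): Q = ṁ_c·Cp_c·(T_c,out − T_c,in)
ṁ_c = 189460 / [0.850 × (53.4 − 37.7)] = 14197 kg/h

ṁ_c = 14200 kg/h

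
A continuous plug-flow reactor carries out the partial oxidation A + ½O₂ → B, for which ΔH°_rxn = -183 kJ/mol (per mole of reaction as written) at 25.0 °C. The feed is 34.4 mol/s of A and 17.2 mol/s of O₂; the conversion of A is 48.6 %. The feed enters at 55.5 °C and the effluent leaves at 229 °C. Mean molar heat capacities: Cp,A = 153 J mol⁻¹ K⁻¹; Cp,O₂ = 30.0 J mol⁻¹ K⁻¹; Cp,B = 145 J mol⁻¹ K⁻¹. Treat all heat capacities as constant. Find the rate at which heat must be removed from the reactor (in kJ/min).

Extent of reaction ξ = 0.486 × 34.4 = 16.718 mol/s
Reaction term: ξ·ΔH°_rxn = 16.718 × -183 = -3059.5 kJ/s
Sensible, feed 55.5→25 °C: -176.27 kJ/s
Outlet flows (mol/s): A 17.682, O₂ 8.8408, B 16.718
Sensible, products 25→229 °C: 1100.5 kJ/s
Q = ΔH = -2135.2 kJ/s = -2135.2 kW
Heat removed = 128110 kJ/min

Q_out = 128000 kJ/min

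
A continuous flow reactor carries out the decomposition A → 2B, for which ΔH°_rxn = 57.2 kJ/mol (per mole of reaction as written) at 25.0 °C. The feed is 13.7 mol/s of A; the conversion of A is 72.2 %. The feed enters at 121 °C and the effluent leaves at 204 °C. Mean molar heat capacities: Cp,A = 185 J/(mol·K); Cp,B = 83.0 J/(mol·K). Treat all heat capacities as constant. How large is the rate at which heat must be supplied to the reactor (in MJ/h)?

Q_in = 2670 MJ/h

Extent of reaction ξ = 0.722 × 13.7 = 9.8914 mol/s
Reaction term: ξ·ΔH°_rxn = 9.8914 × 57.2 = 565.79 kJ/s
Sensible, feed 121→25 °C: -243.31 kJ/s
Outlet flows (mol/s): A 3.8086, B 19.783
Sensible, products 25→204 °C: 420.03 kJ/s
Q = ΔH = 742.51 kJ/s = 742.51 kW
Heat supplied = 2673 MJ/h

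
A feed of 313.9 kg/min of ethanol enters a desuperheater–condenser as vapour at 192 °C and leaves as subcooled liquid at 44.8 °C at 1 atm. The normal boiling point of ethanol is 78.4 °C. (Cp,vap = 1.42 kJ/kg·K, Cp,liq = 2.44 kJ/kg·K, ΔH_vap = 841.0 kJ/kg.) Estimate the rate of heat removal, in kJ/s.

vapour 192→78.4 °C: -161.31 kJ/kg
condensation at 78.4 °C: -841 kJ/kg
liquid 78.4→44.8 °C: -81.984 kJ/kg
Δh = -161.31 + -841 + -81.984 = -1084.3 kJ/kg
Q = ṁ·Δh = 313.9 kg/min × -1084.3 kJ/kg = -340360 kJ/min
|Q| = 5672.7 kW

Q_c = 5670 kJ/s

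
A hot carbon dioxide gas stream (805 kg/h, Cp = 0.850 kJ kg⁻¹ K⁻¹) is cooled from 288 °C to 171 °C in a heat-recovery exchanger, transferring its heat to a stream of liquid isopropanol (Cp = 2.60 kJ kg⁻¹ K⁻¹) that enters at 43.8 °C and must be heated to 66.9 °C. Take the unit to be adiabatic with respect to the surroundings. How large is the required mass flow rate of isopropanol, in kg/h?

Heat released by hot stream: Q = 805 × 0.850 × (288 − 171) = 80057 kJ/h
Energy balance on cold side (adiabatic exchanger): Q = ṁ_c·Cp_c·(T_c,out − T_c,in)
ṁ_c = 80057 / [2.60 × (66.9 − 43.8)] = 1333 kg/h

ṁ_c = 1330 kg/h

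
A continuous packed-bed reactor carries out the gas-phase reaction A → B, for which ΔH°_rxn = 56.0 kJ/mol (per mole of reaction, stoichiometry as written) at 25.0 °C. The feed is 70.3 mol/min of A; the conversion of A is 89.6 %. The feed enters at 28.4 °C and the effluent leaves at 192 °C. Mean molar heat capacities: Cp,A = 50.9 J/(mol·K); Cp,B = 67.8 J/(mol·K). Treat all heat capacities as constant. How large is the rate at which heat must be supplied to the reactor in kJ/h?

Q_in = 257000 kJ/h

Extent of reaction ξ = 0.896 × 70.3 = 62.989 mol/min
Reaction term: ξ·ΔH°_rxn = 62.989 × 56.0 = 3527.4 kJ/min
Sensible, feed 28.4→25 °C: -12.166 kJ/min
Outlet flows (mol/min): A 7.3112, B 62.989
Sensible, products 25→192 °C: 775.34 kJ/min
Q = ΔH = 4290.6 kJ/min = 71.509 kW
Heat supplied = 257430 kJ/h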